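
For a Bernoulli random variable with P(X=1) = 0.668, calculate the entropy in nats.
0.6356 nats

The binary entropy function is:
H(p) = -p log(p) - (1-p) log(1-p)

H(0.668) = -0.668 × log_e(0.668) - 0.332 × log_e(0.332)
H(0.668) = 0.6356 nats

Note: Binary entropy is maximized at p=0.5 (H=1 bit) and minimized at p=0 or p=1 (H=0).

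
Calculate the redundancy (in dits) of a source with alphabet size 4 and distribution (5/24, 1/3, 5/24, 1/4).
0.0087 dits

Redundancy measures how far a source is from maximum entropy:
R = H_max - H(X)

Maximum entropy for 4 symbols: H_max = log_10(4) = 0.6021 dits
Actual entropy: H(X) = 0.5934 dits
Redundancy: R = 0.6021 - 0.5934 = 0.0087 dits

This redundancy represents potential for compression: the source could be compressed by 0.0087 dits per symbol.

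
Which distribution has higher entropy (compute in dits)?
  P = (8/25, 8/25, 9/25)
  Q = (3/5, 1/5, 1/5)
P

Computing entropies in dits:
H(P) = 0.4764
H(Q) = 0.4127

Distribution P has higher entropy.

Intuition: The distribution closer to uniform (more spread out) has higher entropy.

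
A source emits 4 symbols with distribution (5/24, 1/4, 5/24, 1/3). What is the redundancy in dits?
0.0087 dits

Redundancy measures how far a source is from maximum entropy:
R = H_max - H(X)

Maximum entropy for 4 symbols: H_max = log_10(4) = 0.6021 dits
Actual entropy: H(X) = 0.5934 dits
Redundancy: R = 0.6021 - 0.5934 = 0.0087 dits

This redundancy represents potential for compression: the source could be compressed by 0.0087 dits per symbol.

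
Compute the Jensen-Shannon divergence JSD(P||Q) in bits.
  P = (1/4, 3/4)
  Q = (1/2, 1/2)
0.0488 bits

Jensen-Shannon divergence is:
JSD(P||Q) = 0.5 × D_KL(P||M) + 0.5 × D_KL(Q||M)
where M = 0.5 × (P + Q) is the mixture distribution.

M = 0.5 × (1/4, 3/4) + 0.5 × (1/2, 1/2) = (3/8, 5/8)

D_KL(P||M) = 0.0510 bits
D_KL(Q||M) = 0.0466 bits

JSD(P||Q) = 0.5 × 0.0510 + 0.5 × 0.0466 = 0.0488 bits

Unlike KL divergence, JSD is symmetric and bounded: 0 ≤ JSD ≤ log(2).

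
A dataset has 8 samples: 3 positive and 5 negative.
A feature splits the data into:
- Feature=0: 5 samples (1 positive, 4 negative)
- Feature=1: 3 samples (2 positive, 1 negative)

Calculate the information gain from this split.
0.1589 bits

Information Gain = H(Y) - H(Y|Feature)

Before split:
P(positive) = 3/8 = 0.3750
H(Y) = 0.9544 bits

After split:
Feature=0: H = 0.7219 bits (weight = 5/8)
Feature=1: H = 0.9183 bits (weight = 3/8)
H(Y|Feature) = (5/8)×0.7219 + (3/8)×0.9183 = 0.7956 bits

Information Gain = 0.9544 - 0.7956 = 0.1589 bits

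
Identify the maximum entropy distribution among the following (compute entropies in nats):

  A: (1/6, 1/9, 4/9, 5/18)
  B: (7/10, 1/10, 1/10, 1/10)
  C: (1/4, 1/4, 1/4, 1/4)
C

For a discrete distribution over n outcomes, entropy is maximized by the uniform distribution.

Computing entropies:
H(A) = 1.2590 nats
H(B) = 0.9404 nats
H(C) = 1.3863 nats

The uniform distribution (where all probabilities equal 1/4) achieves the maximum entropy of log_e(4) = 1.3863 nats.

Distribution C has the highest entropy.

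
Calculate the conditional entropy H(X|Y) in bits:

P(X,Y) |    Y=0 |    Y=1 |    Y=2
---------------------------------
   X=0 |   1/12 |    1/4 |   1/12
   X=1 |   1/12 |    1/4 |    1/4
0.9371 bits

Using the chain rule: H(X|Y) = H(X,Y) - H(Y)

First, compute H(X,Y) = 2.3962 bits

Marginal P(Y) = (1/6, 1/2, 1/3)
H(Y) = 1.4591 bits

H(X|Y) = H(X,Y) - H(Y) = 2.3962 - 1.4591 = 0.9371 bits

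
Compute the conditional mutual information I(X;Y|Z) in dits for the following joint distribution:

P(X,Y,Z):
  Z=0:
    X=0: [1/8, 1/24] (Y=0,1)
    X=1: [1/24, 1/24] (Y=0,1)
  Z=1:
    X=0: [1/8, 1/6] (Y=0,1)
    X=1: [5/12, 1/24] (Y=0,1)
0.0486 dits

Conditional mutual information: I(X;Y|Z) = H(X|Z) + H(Y|Z) - H(X,Y|Z)

H(Z) = 0.2442
H(X,Z) = 0.5310 → H(X|Z) = 0.2868
H(Y,Z) = 0.5058 → H(Y|Z) = 0.2616
H(X,Y,Z) = 0.7439 → H(X,Y|Z) = 0.4997

I(X;Y|Z) = 0.2868 + 0.2616 - 0.4997 = 0.0486 dits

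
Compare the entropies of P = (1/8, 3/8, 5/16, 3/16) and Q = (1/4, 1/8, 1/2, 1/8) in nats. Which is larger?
P

Computing entropies in nats:
H(P) = 1.3051
H(Q) = 1.2130

Distribution P has higher entropy.

Intuition: The distribution closer to uniform (more spread out) has higher entropy.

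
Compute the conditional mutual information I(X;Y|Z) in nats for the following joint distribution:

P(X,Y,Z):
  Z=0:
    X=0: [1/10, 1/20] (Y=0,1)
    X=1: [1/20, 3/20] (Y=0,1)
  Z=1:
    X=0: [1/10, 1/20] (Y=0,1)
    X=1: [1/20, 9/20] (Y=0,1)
0.1242 nats

Conditional mutual information: I(X;Y|Z) = H(X|Z) + H(Y|Z) - H(X,Y|Z)

H(Z) = 0.6474
H(X,Z) = 1.2376 → H(X|Z) = 0.5902
H(Y,Z) = 1.2376 → H(Y|Z) = 0.5902
H(X,Y,Z) = 1.7036 → H(X,Y|Z) = 1.0561

I(X;Y|Z) = 0.5902 + 0.5902 - 1.0561 = 0.1242 nats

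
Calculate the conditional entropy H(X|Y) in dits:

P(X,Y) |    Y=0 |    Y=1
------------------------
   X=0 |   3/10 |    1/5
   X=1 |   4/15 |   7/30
0.3000 dits

Using the chain rule: H(X|Y) = H(X,Y) - H(Y)

First, compute H(X,Y) = 0.5972 dits

Marginal P(Y) = (17/30, 13/30)
H(Y) = 0.2972 dits

H(X|Y) = H(X,Y) - H(Y) = 0.5972 - 0.2972 = 0.3000 dits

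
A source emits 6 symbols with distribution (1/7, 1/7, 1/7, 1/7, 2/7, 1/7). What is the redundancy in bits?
0.0633 bits

Redundancy measures how far a source is from maximum entropy:
R = H_max - H(X)

Maximum entropy for 6 symbols: H_max = log_2(6) = 2.5850 bits
Actual entropy: H(X) = 2.5216 bits
Redundancy: R = 2.5850 - 2.5216 = 0.0633 bits

This redundancy represents potential for compression: the source could be compressed by 0.0633 bits per symbol.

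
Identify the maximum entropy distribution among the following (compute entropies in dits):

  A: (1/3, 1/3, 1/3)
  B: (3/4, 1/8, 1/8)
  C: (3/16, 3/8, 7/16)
A

For a discrete distribution over n outcomes, entropy is maximized by the uniform distribution.

Computing entropies:
H(A) = 0.4771 dits
H(B) = 0.3195 dits
H(C) = 0.4531 dits

The uniform distribution (where all probabilities equal 1/3) achieves the maximum entropy of log_10(3) = 0.4771 dits.

Distribution A has the highest entropy.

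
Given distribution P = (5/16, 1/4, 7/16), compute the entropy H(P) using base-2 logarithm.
1.5462 bits

Shannon entropy is H(X) = -Σ p(x) log p(x).

For P = (5/16, 1/4, 7/16):
H = -5/16 × log_2(5/16) -1/4 × log_2(1/4) -7/16 × log_2(7/16)
H = 1.5462 bits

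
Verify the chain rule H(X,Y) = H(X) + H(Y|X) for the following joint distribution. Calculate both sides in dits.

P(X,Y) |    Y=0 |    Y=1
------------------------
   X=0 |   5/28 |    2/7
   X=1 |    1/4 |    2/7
H(X,Y) = 0.5950, H(X) = 0.2999, H(Y|X) = 0.2951 (all in dits)

Chain rule: H(X,Y) = H(X) + H(Y|X)

Left side — joint entropy directly:
H(X,Y) = -Σ p(x,y) log p(x,y) = 0.5950 dits

Right side — compute H(Y|X) from the conditional distributions:
P(X) = (13/28, 15/28), so H(X) = 0.2999 dits
H(Y|X) = Σ_x P(X=x) · H(Y|X=x):
  P(Y|X=0) = (5/13, 8/13), H(Y|X=0) = 0.2894, weight P(X=0) = 13/28
  P(Y|X=1) = (7/15, 8/15), H(Y|X=1) = 0.3001, weight P(X=1) = 15/28
H(Y|X) = 0.2951 dits

H(X) + H(Y|X) = 0.2999 + 0.2951 = 0.5950 dits

Both sides equal 0.5950 dits. ✓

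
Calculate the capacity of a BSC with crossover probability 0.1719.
0.3380 bits

For a binary symmetric channel (BSC) with error probability p:
Capacity C = 1 - H(p) bits per symbol

where H(p) = -p log₂(p) - (1-p) log₂(1-p) is the binary entropy function.

H(0.1719) = 0.6620 bits
C = 1 - 0.6620 = 0.3380 bits per symbol

This means we can reliably transmit up to 0.3380 bits of information per channel use.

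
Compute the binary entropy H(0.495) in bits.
0.9999 bits

The binary entropy function is:
H(p) = -p log(p) - (1-p) log(1-p)

H(0.495) = -0.495 × log_2(0.495) - 0.505 × log_2(0.505)
H(0.495) = 0.9999 bits

Note: Binary entropy is maximized at p=0.5 (H=1 bit) and minimized at p=0 or p=1 (H=0).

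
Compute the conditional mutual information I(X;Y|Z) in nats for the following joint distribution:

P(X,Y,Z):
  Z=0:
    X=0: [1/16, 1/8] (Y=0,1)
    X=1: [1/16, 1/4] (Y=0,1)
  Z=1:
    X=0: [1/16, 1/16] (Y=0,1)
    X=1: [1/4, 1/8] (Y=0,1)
0.0109 nats

Conditional mutual information: I(X;Y|Z) = H(X|Z) + H(Y|Z) - H(X,Y|Z)

H(Z) = 0.6931
H(X,Z) = 1.3051 → H(X|Z) = 0.6119
H(Y,Z) = 1.3051 → H(Y|Z) = 0.6119
H(X,Y,Z) = 1.9062 → H(X,Y|Z) = 1.2130

I(X;Y|Z) = 0.6119 + 0.6119 - 1.2130 = 0.0109 nats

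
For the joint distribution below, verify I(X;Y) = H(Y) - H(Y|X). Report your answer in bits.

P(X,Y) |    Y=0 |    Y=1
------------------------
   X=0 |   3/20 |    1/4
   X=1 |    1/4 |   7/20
I(X;Y) = 0.0013 bits

Mutual information has multiple equivalent forms:
- I(X;Y) = H(X) - H(X|Y)
- I(X;Y) = H(Y) - H(Y|X)
- I(X;Y) = H(X) + H(Y) - H(X,Y)

Computing all quantities:
H(X) = 0.9710, H(Y) = 0.9710, H(X,Y) = 1.9406
H(X|Y) = 0.9697, H(Y|X) = 0.9697

Verification:
H(X) - H(X|Y) = 0.9710 - 0.9697 = 0.0013
H(Y) - H(Y|X) = 0.9710 - 0.9697 = 0.0013
H(X) + H(Y) - H(X,Y) = 0.9710 + 0.9710 - 1.9406 = 0.0013

All forms give I(X;Y) = 0.0013 bits. ✓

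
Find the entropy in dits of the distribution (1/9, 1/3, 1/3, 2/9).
0.5693 dits

Shannon entropy is H(X) = -Σ p(x) log p(x).

For P = (1/9, 1/3, 1/3, 2/9):
H = -1/9 × log_10(1/9) -1/3 × log_10(1/3) -1/3 × log_10(1/3) -2/9 × log_10(2/9)
H = 0.5693 dits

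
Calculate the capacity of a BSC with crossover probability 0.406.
0.0256 bits

For a binary symmetric channel (BSC) with error probability p:
Capacity C = 1 - H(p) bits per symbol

where H(p) = -p log₂(p) - (1-p) log₂(1-p) is the binary entropy function.

H(0.406) = 0.9744 bits
C = 1 - 0.9744 = 0.0256 bits per symbol

This means we can reliably transmit up to 0.0256 bits of information per channel use.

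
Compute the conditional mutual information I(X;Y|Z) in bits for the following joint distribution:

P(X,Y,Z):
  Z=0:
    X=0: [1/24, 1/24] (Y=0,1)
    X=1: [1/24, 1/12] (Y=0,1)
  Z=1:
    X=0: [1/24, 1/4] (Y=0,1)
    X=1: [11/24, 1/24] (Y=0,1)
0.3763 bits

Conditional mutual information: I(X;Y|Z) = H(X|Z) + H(Y|Z) - H(X,Y|Z)

H(Z) = 0.7383
H(X,Z) = 1.6922 → H(X|Z) = 0.9539
H(Y,Z) = 1.6922 → H(Y|Z) = 0.9539
H(X,Y,Z) = 2.2698 → H(X,Y|Z) = 1.5315

I(X;Y|Z) = 0.9539 + 0.9539 - 1.5315 = 0.3763 bits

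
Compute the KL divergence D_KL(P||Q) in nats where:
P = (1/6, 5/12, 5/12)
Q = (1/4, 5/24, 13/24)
0.1119 nats

KL divergence: D_KL(P||Q) = Σ p(x) log(p(x)/q(x))

Computing term by term:
  x=0: 1/6 × log_e[(1/6)/(1/4)] = 1/6 × -0.4055 = -0.0676
  x=1: 5/12 × log_e[(5/12)/(5/24)] = 5/12 × 0.6931 = 0.2888
  x=2: 5/12 × log_e[(5/12)/(13/24)] = 5/12 × -0.2624 = -0.1093

D_KL(P||Q) = 0.1119 nats

Note: KL divergence is always non-negative and equals 0 iff P = Q.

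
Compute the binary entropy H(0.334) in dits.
0.2766 dits

The binary entropy function is:
H(p) = -p log(p) - (1-p) log(1-p)

H(0.334) = -0.334 × log_10(0.334) - 0.666 × log_10(0.666)
H(0.334) = 0.2766 dits

Note: Binary entropy is maximized at p=0.5 (H=1 bit) and minimized at p=0 or p=1 (H=0).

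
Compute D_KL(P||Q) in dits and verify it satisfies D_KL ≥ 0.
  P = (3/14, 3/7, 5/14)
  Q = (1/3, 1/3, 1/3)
0.0164 dits

KL divergence satisfies the Gibbs inequality: D_KL(P||Q) ≥ 0 for all distributions P, Q.

D_KL(P||Q) = Σ p(x) log(p(x)/q(x))
Term by term:
  x=0: 3/14 × log_10[(3/14)/(1/3)] = -0.0411
  x=1: 3/7 × log_10[(3/7)/(1/3)] = 0.0468
  x=2: 5/14 × log_10[(5/14)/(1/3)] = 0.0107
D_KL(P||Q) = 0.0164 dits

D_KL(P||Q) = 0.0164 ≥ 0 ✓

This non-negativity is a fundamental property: relative entropy cannot be negative because it measures how different Q is from P.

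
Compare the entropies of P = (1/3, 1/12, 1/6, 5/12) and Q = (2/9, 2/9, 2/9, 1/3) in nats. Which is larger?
Q

Computing entropies in nats:
H(P) = 1.2367
H(Q) = 1.3689

Distribution Q has higher entropy.

Intuition: The distribution closer to uniform (more spread out) has higher entropy.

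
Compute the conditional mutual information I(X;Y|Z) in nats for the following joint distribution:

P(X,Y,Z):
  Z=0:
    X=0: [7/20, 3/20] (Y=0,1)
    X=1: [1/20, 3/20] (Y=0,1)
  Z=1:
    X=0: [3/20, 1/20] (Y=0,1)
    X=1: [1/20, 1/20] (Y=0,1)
0.0693 nats

Conditional mutual information: I(X;Y|Z) = H(X|Z) + H(Y|Z) - H(X,Y|Z)

H(Z) = 0.6109
H(X,Z) = 1.2206 → H(X|Z) = 0.6097
H(Y,Z) = 1.2799 → H(Y|Z) = 0.6690
H(X,Y,Z) = 1.8203 → H(X,Y|Z) = 1.2094

I(X;Y|Z) = 0.6097 + 0.6690 - 1.2094 = 0.0693 nats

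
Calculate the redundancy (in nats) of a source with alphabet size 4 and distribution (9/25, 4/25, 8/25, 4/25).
0.0675 nats

Redundancy measures how far a source is from maximum entropy:
R = H_max - H(X)

Maximum entropy for 4 symbols: H_max = log_e(4) = 1.3863 nats
Actual entropy: H(X) = 1.3188 nats
Redundancy: R = 1.3863 - 1.3188 = 0.0675 nats

This redundancy represents potential for compression: the source could be compressed by 0.0675 nats per symbol.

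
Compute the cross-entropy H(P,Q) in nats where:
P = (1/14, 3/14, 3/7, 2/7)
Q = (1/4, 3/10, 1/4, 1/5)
1.4110 nats

Cross-entropy: H(P,Q) = -Σ p(x) log q(x)

Alternatively: H(P,Q) = H(P) + D_KL(P||Q)
H(P) = 1.2397 nats
D_KL(P||Q) = 0.1713 nats

H(P,Q) = 1.2397 + 0.1713 = 1.4110 nats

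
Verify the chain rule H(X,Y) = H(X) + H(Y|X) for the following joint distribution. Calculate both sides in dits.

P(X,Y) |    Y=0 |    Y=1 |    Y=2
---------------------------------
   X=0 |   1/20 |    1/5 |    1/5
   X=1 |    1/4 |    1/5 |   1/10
H(X,Y) = 0.7349, H(X) = 0.2989, H(Y|X) = 0.4361 (all in dits)

Chain rule: H(X,Y) = H(X) + H(Y|X)

Left side — joint entropy directly:
H(X,Y) = -Σ p(x,y) log p(x,y) = 0.7349 dits

Right side — compute H(Y|X) from the conditional distributions:
P(X) = (9/20, 11/20), so H(X) = 0.2989 dits
H(Y|X) = Σ_x P(X=x) · H(Y|X=x):
  P(Y|X=0) = (1/9, 4/9, 4/9), H(Y|X=0) = 0.4191, weight P(X=0) = 9/20
  P(Y|X=1) = (5/11, 4/11, 2/11), H(Y|X=1) = 0.4500, weight P(X=1) = 11/20
H(Y|X) = 0.4361 dits

H(X) + H(Y|X) = 0.2989 + 0.4361 = 0.7349 dits

Both sides equal 0.7349 dits. ✓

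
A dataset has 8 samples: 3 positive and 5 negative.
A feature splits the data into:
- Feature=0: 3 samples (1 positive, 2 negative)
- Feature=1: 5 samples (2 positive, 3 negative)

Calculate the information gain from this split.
0.0032 bits

Information Gain = H(Y) - H(Y|Feature)

Before split:
P(positive) = 3/8 = 0.3750
H(Y) = 0.9544 bits

After split:
Feature=0: H = 0.9183 bits (weight = 3/8)
Feature=1: H = 0.9710 bits (weight = 5/8)
H(Y|Feature) = (3/8)×0.9183 + (5/8)×0.9710 = 0.9512 bits

Information Gain = 0.9544 - 0.9512 = 0.0032 bits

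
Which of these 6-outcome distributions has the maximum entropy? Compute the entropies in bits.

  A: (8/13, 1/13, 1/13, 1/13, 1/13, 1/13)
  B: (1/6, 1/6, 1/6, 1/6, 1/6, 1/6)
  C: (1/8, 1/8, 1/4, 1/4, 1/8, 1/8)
B

For a discrete distribution over n outcomes, entropy is maximized by the uniform distribution.

Computing entropies:
H(A) = 1.8543 bits
H(B) = 2.5850 bits
H(C) = 2.5000 bits

The uniform distribution (where all probabilities equal 1/6) achieves the maximum entropy of log_2(6) = 2.5850 bits.

Distribution B has the highest entropy.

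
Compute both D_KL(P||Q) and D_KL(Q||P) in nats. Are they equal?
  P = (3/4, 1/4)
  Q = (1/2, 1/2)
D_KL(P||Q) = 0.1308, D_KL(Q||P) = 0.1438

KL divergence is not symmetric: D_KL(P||Q) ≠ D_KL(Q||P) in general.

D_KL(P||Q) = 0.1308 nats
D_KL(Q||P) = 0.1438 nats

No, they are not equal!

This asymmetry is why KL divergence is not a true distance metric.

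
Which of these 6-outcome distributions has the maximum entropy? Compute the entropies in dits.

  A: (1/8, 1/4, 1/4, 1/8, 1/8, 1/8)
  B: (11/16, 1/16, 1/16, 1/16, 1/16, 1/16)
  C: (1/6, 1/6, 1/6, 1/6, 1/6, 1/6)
C

For a discrete distribution over n outcomes, entropy is maximized by the uniform distribution.

Computing entropies:
H(A) = 0.7526 dits
H(B) = 0.4882 dits
H(C) = 0.7782 dits

The uniform distribution (where all probabilities equal 1/6) achieves the maximum entropy of log_10(6) = 0.7782 dits.

Distribution C has the highest entropy.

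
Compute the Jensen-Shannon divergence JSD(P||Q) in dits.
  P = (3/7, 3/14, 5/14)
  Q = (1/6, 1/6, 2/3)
0.0239 dits

Jensen-Shannon divergence is:
JSD(P||Q) = 0.5 × D_KL(P||M) + 0.5 × D_KL(Q||M)
where M = 0.5 × (P + Q) is the mixture distribution.

M = 0.5 × (3/7, 3/14, 5/14) + 0.5 × (1/6, 1/6, 2/3) = (0.297619, 4/21, 0.511905)

D_KL(P||M) = 0.0230 dits
D_KL(Q||M) = 0.0248 dits

JSD(P||Q) = 0.5 × 0.0230 + 0.5 × 0.0248 = 0.0239 dits

Unlike KL divergence, JSD is symmetric and bounded: 0 ≤ JSD ≤ log(2).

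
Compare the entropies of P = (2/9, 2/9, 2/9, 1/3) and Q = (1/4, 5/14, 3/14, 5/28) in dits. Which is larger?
P

Computing entropies in dits:
H(P) = 0.5945
H(Q) = 0.5872

Distribution P has higher entropy.

Intuition: The distribution closer to uniform (more spread out) has higher entropy.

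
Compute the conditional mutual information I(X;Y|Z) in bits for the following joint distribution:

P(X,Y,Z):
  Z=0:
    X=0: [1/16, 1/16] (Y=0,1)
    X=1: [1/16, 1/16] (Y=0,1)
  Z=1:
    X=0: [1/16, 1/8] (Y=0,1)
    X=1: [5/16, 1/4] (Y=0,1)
0.0203 bits

Conditional mutual information: I(X;Y|Z) = H(X|Z) + H(Y|Z) - H(X,Y|Z)

H(Z) = 0.8113
H(X,Z) = 1.6697 → H(X|Z) = 0.8585
H(Y,Z) = 1.8113 → H(Y|Z) = 1.0000
H(X,Y,Z) = 2.6494 → H(X,Y|Z) = 1.8381

I(X;Y|Z) = 0.8585 + 1.0000 - 1.8381 = 0.0203 bits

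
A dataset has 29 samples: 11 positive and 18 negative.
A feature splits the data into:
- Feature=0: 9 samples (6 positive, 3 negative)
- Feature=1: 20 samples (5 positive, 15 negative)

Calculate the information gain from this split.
0.1131 bits

Information Gain = H(Y) - H(Y|Feature)

Before split:
P(positive) = 11/29 = 0.3793
H(Y) = 0.9576 bits

After split:
Feature=0: H = 0.9183 bits (weight = 9/29)
Feature=1: H = 0.8113 bits (weight = 20/29)
H(Y|Feature) = (9/29)×0.9183 + (20/29)×0.8113 = 0.8445 bits

Information Gain = 0.9576 - 0.8445 = 0.1131 bits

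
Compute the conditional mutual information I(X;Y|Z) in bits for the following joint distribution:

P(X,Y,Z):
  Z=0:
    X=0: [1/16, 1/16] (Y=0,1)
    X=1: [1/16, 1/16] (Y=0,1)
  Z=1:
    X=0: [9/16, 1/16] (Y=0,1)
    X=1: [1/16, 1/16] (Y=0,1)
0.0694 bits

Conditional mutual information: I(X;Y|Z) = H(X|Z) + H(Y|Z) - H(X,Y|Z)

H(Z) = 0.8113
H(X,Z) = 1.5488 → H(X|Z) = 0.7375
H(Y,Z) = 1.5488 → H(Y|Z) = 0.7375
H(X,Y,Z) = 2.2169 → H(X,Y|Z) = 1.4056

I(X;Y|Z) = 0.7375 + 0.7375 - 1.4056 = 0.0694 bits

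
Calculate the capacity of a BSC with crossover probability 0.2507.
0.1876 bits

For a binary symmetric channel (BSC) with error probability p:
Capacity C = 1 - H(p) bits per symbol

where H(p) = -p log₂(p) - (1-p) log₂(1-p) is the binary entropy function.

H(0.2507) = 0.8124 bits
C = 1 - 0.8124 = 0.1876 bits per symbol

This means we can reliably transmit up to 0.1876 bits of information per channel use.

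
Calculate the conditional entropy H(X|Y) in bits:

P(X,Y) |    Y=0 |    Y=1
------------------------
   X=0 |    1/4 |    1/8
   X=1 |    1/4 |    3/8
0.9056 bits

Using the chain rule: H(X|Y) = H(X,Y) - H(Y)

First, compute H(X,Y) = 1.9056 bits

Marginal P(Y) = (1/2, 1/2)
H(Y) = 1.0000 bits

H(X|Y) = H(X,Y) - H(Y) = 1.9056 - 1.0000 = 0.9056 bits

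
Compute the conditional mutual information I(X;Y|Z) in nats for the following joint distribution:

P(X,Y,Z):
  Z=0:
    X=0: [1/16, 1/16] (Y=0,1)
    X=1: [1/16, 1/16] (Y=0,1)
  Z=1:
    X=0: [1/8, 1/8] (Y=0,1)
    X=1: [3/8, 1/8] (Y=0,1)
0.0229 nats

Conditional mutual information: I(X;Y|Z) = H(X|Z) + H(Y|Z) - H(X,Y|Z)

H(Z) = 0.5623
H(X,Z) = 1.2130 → H(X|Z) = 0.6507
H(Y,Z) = 1.2130 → H(Y|Z) = 0.6507
H(X,Y,Z) = 1.8407 → H(X,Y|Z) = 1.2784

I(X;Y|Z) = 0.6507 + 0.6507 - 1.2784 = 0.0229 nats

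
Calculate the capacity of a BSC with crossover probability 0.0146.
0.8901 bits

For a binary symmetric channel (BSC) with error probability p:
Capacity C = 1 - H(p) bits per symbol

where H(p) = -p log₂(p) - (1-p) log₂(1-p) is the binary entropy function.

H(0.0146) = 0.1099 bits
C = 1 - 0.1099 = 0.8901 bits per symbol

This means we can reliably transmit up to 0.8901 bits of information per channel use.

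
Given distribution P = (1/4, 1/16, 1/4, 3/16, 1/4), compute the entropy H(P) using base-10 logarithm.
0.6631 dits

Shannon entropy is H(X) = -Σ p(x) log p(x).

For P = (1/4, 1/16, 1/4, 3/16, 1/4):
H = -1/4 × log_10(1/4) -1/16 × log_10(1/16) -1/4 × log_10(1/4) -3/16 × log_10(3/16) -1/4 × log_10(1/4)
H = 0.6631 dits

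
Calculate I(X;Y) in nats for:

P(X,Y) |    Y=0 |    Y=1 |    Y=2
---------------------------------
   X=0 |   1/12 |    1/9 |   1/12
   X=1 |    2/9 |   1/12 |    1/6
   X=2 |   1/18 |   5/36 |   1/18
0.0594 nats

Mutual information: I(X;Y) = H(X) + H(Y) - H(X,Y)

Marginals:
P(X) = (5/18, 17/36, 1/4), H(X) = 1.0567 nats
P(Y) = (13/36, 1/3, 11/36), H(Y) = 1.0963 nats

Joint entropy: H(X,Y) = 2.0936 nats

I(X;Y) = 1.0567 + 1.0963 - 2.0936 = 0.0594 nats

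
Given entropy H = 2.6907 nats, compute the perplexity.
14.7420

Perplexity is e^H (or exp(H) for natural log).

H = 2.6907 nats
Perplexity = e^2.6907 = 14.7420

Interpretation: The model's uncertainty is equivalent to choosing uniformly among 14.7 options.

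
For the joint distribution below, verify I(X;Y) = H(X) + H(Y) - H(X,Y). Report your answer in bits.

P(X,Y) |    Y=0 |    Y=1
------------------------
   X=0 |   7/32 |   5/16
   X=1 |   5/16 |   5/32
I(X;Y) = 0.0475 bits

Mutual information has multiple equivalent forms:
- I(X;Y) = H(X) - H(X|Y)
- I(X;Y) = H(Y) - H(Y|X)
- I(X;Y) = H(X) + H(Y) - H(X,Y)

Computing all quantities:
H(X) = 0.9972, H(Y) = 0.9972, H(X,Y) = 1.9469
H(X|Y) = 0.9497, H(Y|X) = 0.9497

Verification:
H(X) - H(X|Y) = 0.9972 - 0.9497 = 0.0475
H(Y) - H(Y|X) = 0.9972 - 0.9497 = 0.0475
H(X) + H(Y) - H(X,Y) = 0.9972 + 0.9972 - 1.9469 = 0.0475

All forms give I(X;Y) = 0.0475 bits. ✓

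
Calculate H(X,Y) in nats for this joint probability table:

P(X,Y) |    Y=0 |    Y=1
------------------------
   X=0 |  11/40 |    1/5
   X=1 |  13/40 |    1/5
1.3641 nats

Joint entropy is H(X,Y) = -Σ_{x,y} p(x,y) log p(x,y).

Summing over all non-zero entries:
H(X,Y) = -[11/40·log_e(11/40) + 1/5·log_e(1/5) + 13/40·log_e(13/40) + 1/5·log_e(1/5)]
H(X,Y) = 1.3641 nats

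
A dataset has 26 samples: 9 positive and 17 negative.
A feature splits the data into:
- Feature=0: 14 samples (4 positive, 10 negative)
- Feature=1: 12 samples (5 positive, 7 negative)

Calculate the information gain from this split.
0.0136 bits

Information Gain = H(Y) - H(Y|Feature)

Before split:
P(positive) = 9/26 = 0.3462
H(Y) = 0.9306 bits

After split:
Feature=0: H = 0.8631 bits (weight = 14/26)
Feature=1: H = 0.9799 bits (weight = 12/26)
H(Y|Feature) = (14/26)×0.8631 + (12/26)×0.9799 = 0.9170 bits

Information Gain = 0.9306 - 0.9170 = 0.0136 bits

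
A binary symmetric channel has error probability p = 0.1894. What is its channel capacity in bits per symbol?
0.2998 bits

For a binary symmetric channel (BSC) with error probability p:
Capacity C = 1 - H(p) bits per symbol

where H(p) = -p log₂(p) - (1-p) log₂(1-p) is the binary entropy function.

H(0.1894) = 0.7002 bits
C = 1 - 0.7002 = 0.2998 bits per symbol

This means we can reliably transmit up to 0.2998 bits of information per channel use.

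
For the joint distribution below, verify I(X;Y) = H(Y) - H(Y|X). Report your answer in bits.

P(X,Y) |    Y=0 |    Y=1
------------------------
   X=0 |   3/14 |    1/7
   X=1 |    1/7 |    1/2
I(X;Y) = 0.1022 bits

Mutual information has multiple equivalent forms:
- I(X;Y) = H(X) - H(X|Y)
- I(X;Y) = H(Y) - H(Y|X)
- I(X;Y) = H(X) + H(Y) - H(X,Y)

Computing all quantities:
H(X) = 0.9403, H(Y) = 0.9403, H(X,Y) = 1.7783
H(X|Y) = 0.8380, H(Y|X) = 0.8380

Verification:
H(X) - H(X|Y) = 0.9403 - 0.8380 = 0.1022
H(Y) - H(Y|X) = 0.9403 - 0.8380 = 0.1022
H(X) + H(Y) - H(X,Y) = 0.9403 + 0.9403 - 1.7783 = 0.1022

All forms give I(X;Y) = 0.1022 bits. ✓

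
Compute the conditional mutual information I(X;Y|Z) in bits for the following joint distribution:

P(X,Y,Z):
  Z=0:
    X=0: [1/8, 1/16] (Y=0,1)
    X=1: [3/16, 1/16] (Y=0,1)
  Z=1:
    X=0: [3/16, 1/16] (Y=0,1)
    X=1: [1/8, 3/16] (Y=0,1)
0.0539 bits

Conditional mutual information: I(X;Y|Z) = H(X|Z) + H(Y|Z) - H(X,Y|Z)

H(Z) = 0.9887
H(X,Z) = 1.9772 → H(X|Z) = 0.9885
H(Y,Z) = 1.9238 → H(Y|Z) = 0.9351
H(X,Y,Z) = 2.8585 → H(X,Y|Z) = 1.8698

I(X;Y|Z) = 0.9885 + 0.9351 - 1.8698 = 0.0539 bits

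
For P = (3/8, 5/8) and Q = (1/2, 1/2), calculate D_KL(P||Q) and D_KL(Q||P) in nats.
D_KL(P||Q) = 0.0316, D_KL(Q||P) = 0.0323

KL divergence is not symmetric: D_KL(P||Q) ≠ D_KL(Q||P) in general.

D_KL(P||Q) = 0.0316 nats
D_KL(Q||P) = 0.0323 nats

No, they are not equal!

This asymmetry is why KL divergence is not a true distance metric.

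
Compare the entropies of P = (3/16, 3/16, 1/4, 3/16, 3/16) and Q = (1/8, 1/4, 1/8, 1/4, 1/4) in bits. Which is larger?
P

Computing entropies in bits:
H(P) = 2.3113
H(Q) = 2.2500

Distribution P has higher entropy.

Intuition: The distribution closer to uniform (more spread out) has higher entropy.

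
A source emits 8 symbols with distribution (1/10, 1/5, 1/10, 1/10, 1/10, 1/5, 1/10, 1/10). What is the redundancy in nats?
0.0541 nats

Redundancy measures how far a source is from maximum entropy:
R = H_max - H(X)

Maximum entropy for 8 symbols: H_max = log_e(8) = 2.0794 nats
Actual entropy: H(X) = 2.0253 nats
Redundancy: R = 2.0794 - 2.0253 = 0.0541 nats

This redundancy represents potential for compression: the source could be compressed by 0.0541 nats per symbol.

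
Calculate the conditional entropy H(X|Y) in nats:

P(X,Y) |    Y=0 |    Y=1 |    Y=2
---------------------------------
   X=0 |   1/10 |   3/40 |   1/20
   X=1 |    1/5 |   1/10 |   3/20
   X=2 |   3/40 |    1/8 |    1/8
1.0309 nats

Using the chain rule: H(X|Y) = H(X,Y) - H(Y)

First, compute H(X,Y) = 2.1252 nats

Marginal P(Y) = (3/8, 3/10, 13/40)
H(Y) = 1.0943 nats

H(X|Y) = H(X,Y) - H(Y) = 2.1252 - 1.0943 = 1.0309 nats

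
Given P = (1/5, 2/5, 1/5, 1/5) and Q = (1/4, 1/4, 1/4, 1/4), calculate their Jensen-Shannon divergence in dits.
0.0056 dits

Jensen-Shannon divergence is:
JSD(P||Q) = 0.5 × D_KL(P||M) + 0.5 × D_KL(Q||M)
where M = 0.5 × (P + Q) is the mixture distribution.

M = 0.5 × (1/5, 2/5, 1/5, 1/5) + 0.5 × (1/4, 1/4, 1/4, 1/4) = (9/40, 13/40, 9/40, 9/40)

D_KL(P||M) = 0.0054 dits
D_KL(Q||M) = 0.0058 dits

JSD(P||Q) = 0.5 × 0.0054 + 0.5 × 0.0058 = 0.0056 dits

Unlike KL divergence, JSD is symmetric and bounded: 0 ≤ JSD ≤ log(2).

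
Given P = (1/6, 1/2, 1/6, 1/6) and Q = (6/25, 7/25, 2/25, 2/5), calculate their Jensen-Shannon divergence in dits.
0.0224 dits

Jensen-Shannon divergence is:
JSD(P||Q) = 0.5 × D_KL(P||M) + 0.5 × D_KL(Q||M)
where M = 0.5 × (P + Q) is the mixture distribution.

M = 0.5 × (1/6, 1/2, 1/6, 1/6) + 0.5 × (6/25, 7/25, 2/25, 2/5) = (0.203333, 0.39, 0.123333, 0.283333)

D_KL(P||M) = 0.0229 dits
D_KL(Q||M) = 0.0219 dits

JSD(P||Q) = 0.5 × 0.0229 + 0.5 × 0.0219 = 0.0224 dits

Unlike KL divergence, JSD is symmetric and bounded: 0 ≤ JSD ≤ log(2).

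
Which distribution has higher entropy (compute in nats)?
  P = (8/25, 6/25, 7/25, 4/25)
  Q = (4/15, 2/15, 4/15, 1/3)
P

Computing entropies in nats:
H(P) = 1.3568
H(Q) = 1.3398

Distribution P has higher entropy.

Intuition: The distribution closer to uniform (more spread out) has higher entropy.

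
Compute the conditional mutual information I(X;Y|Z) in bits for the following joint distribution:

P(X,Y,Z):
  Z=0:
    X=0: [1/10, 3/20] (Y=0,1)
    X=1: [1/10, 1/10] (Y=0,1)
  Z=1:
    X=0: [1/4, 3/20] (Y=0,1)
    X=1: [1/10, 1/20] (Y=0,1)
0.0038 bits

Conditional mutual information: I(X;Y|Z) = H(X|Z) + H(Y|Z) - H(X,Y|Z)

H(Z) = 0.9928
H(X,Z) = 1.9037 → H(X|Z) = 0.9109
H(Y,Z) = 1.9589 → H(Y|Z) = 0.9661
H(X,Y,Z) = 2.8660 → H(X,Y|Z) = 1.8732

I(X;Y|Z) = 0.9109 + 0.9661 - 1.8732 = 0.0038 bits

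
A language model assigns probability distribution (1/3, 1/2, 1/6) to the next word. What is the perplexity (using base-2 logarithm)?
2.7495

Perplexity is 2^H (or exp(H) for natural log).

First, H = -Σ p log p = 1.4591 bits
Perplexity = 2^1.4591 = 2.7495

Interpretation: The model's uncertainty is equivalent to choosing uniformly among 2.7 options.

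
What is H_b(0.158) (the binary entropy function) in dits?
0.1895 dits

The binary entropy function is:
H(p) = -p log(p) - (1-p) log(1-p)

H(0.158) = -0.158 × log_10(0.158) - 0.842 × log_10(0.842)
H(0.158) = 0.1895 dits

Note: Binary entropy is maximized at p=0.5 (H=1 bit) and minimized at p=0 or p=1 (H=0).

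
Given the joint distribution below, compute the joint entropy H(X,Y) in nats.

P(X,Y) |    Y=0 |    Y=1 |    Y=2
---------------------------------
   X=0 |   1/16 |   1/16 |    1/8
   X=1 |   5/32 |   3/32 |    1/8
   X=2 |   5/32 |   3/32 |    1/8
2.1503 nats

Joint entropy is H(X,Y) = -Σ_{x,y} p(x,y) log p(x,y).

Summing over all non-zero entries:
H(X,Y) = -[1/16·log_e(1/16) + 1/16·log_e(1/16) + 1/8·log_e(1/8) + 5/32·log_e(5/32) + 3/32·log_e(3/32) + 1/8·log_e(1/8) + 5/32·log_e(5/32) + 3/32·log_e(3/32) + 1/8·log_e(1/8)]
H(X,Y) = 2.1503 nats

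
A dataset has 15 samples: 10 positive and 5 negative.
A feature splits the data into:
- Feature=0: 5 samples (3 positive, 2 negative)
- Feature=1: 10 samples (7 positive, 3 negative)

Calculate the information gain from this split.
0.0071 bits

Information Gain = H(Y) - H(Y|Feature)

Before split:
P(positive) = 10/15 = 0.6667
H(Y) = 0.9183 bits

After split:
Feature=0: H = 0.9710 bits (weight = 5/15)
Feature=1: H = 0.8813 bits (weight = 10/15)
H(Y|Feature) = (5/15)×0.9710 + (10/15)×0.8813 = 0.9112 bits

Information Gain = 0.9183 - 0.9112 = 0.0071 bits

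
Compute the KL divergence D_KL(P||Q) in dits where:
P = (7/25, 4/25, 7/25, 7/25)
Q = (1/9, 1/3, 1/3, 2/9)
0.0683 dits

KL divergence: D_KL(P||Q) = Σ p(x) log(p(x)/q(x))

Computing term by term:
  x=0: 7/25 × log_10[(7/25)/(1/9)] = 7/25 × 0.4014 = 0.1124
  x=1: 4/25 × log_10[(4/25)/(1/3)] = 4/25 × -0.3188 = -0.0510
  x=2: 7/25 × log_10[(7/25)/(1/3)] = 7/25 × -0.0757 = -0.0212
  x=3: 7/25 × log_10[(7/25)/(2/9)] = 7/25 × 0.1004 = 0.0281

D_KL(P||Q) = 0.0683 dits

Note: KL divergence is always non-negative and equals 0 iff P = Q.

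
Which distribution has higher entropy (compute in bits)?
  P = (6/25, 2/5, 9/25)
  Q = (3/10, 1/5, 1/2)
P

Computing entropies in bits:
H(P) = 1.5535
H(Q) = 1.4855

Distribution P has higher entropy.

Intuition: The distribution closer to uniform (more spread out) has higher entropy.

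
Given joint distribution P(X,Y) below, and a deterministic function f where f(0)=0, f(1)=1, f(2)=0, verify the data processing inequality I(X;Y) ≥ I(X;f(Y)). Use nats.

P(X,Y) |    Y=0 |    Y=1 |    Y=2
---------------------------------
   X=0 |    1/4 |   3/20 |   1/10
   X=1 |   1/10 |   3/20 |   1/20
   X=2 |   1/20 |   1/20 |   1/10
I(X;Y) = 0.0543, I(X;f(Y)) = 0.0216, inequality holds: 0.0543 ≥ 0.0216

Data Processing Inequality: For any Markov chain X → Y → Z, we have I(X;Y) ≥ I(X;Z).

Here Z = f(Y) is a deterministic function of Y, forming X → Y → Z.

Original I(X;Y) = 0.0543 nats

After applying f:
P(X,Z) where Z=f(Y):
- P(X,Z=0) = P(X,Y=0) + P(X,Y=2)
- P(X,Z=1) = P(X,Y=1)

I(X;Z) = I(X;f(Y)) = 0.0216 nats

Verification: 0.0543 ≥ 0.0216 ✓

Information cannot be created by processing; the function f can only lose information about X.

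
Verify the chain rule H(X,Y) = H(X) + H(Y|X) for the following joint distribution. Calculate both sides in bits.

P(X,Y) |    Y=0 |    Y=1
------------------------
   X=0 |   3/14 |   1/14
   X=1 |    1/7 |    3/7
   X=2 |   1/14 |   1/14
H(X,Y) = 2.2170, H(X) = 1.3788, H(Y|X) = 0.8382 (all in bits)

Chain rule: H(X,Y) = H(X) + H(Y|X)

Left side — joint entropy directly:
H(X,Y) = -Σ p(x,y) log p(x,y) = 2.2170 bits

Right side — compute H(Y|X) from the conditional distributions:
P(X) = (2/7, 4/7, 1/7), so H(X) = 1.3788 bits
H(Y|X) = Σ_x P(X=x) · H(Y|X=x):
  P(Y|X=0) = (3/4, 1/4), H(Y|X=0) = 0.8113, weight P(X=0) = 2/7
  P(Y|X=1) = (1/4, 3/4), H(Y|X=1) = 0.8113, weight P(X=1) = 4/7
  P(Y|X=2) = (1/2, 1/2), H(Y|X=2) = 1.0000, weight P(X=2) = 1/7
H(Y|X) = 0.8382 bits

H(X) + H(Y|X) = 1.3788 + 0.8382 = 2.2170 bits

Both sides equal 2.2170 bits. ✓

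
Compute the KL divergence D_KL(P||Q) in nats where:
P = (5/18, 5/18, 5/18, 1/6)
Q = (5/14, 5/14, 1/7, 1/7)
0.0708 nats

KL divergence: D_KL(P||Q) = Σ p(x) log(p(x)/q(x))

Computing term by term:
  x=0: 5/18 × log_e[(5/18)/(5/14)] = 5/18 × -0.2513 = -0.0698
  x=1: 5/18 × log_e[(5/18)/(5/14)] = 5/18 × -0.2513 = -0.0698
  x=2: 5/18 × log_e[(5/18)/(1/7)] = 5/18 × 0.6650 = 0.1847
  x=3: 1/6 × log_e[(1/6)/(1/7)] = 1/6 × 0.1542 = 0.0257

D_KL(P||Q) = 0.0708 nats

Note: KL divergence is always non-negative and equals 0 iff P = Q.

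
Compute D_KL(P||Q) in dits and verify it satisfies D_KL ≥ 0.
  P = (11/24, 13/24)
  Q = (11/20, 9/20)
0.0073 dits

KL divergence satisfies the Gibbs inequality: D_KL(P||Q) ≥ 0 for all distributions P, Q.

D_KL(P||Q) = Σ p(x) log(p(x)/q(x))
Term by term:
  x=0: 11/24 × log_10[(11/24)/(11/20)] = -0.0363
  x=1: 13/24 × log_10[(13/24)/(9/20)] = 0.0436
D_KL(P||Q) = 0.0073 dits

D_KL(P||Q) = 0.0073 ≥ 0 ✓

This non-negativity is a fundamental property: relative entropy cannot be negative because it measures how different Q is from P.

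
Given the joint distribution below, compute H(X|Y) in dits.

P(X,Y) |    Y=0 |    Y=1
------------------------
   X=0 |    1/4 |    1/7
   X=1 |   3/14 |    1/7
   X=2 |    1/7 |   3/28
0.4690 dits

Using the chain rule: H(X|Y) = H(X,Y) - H(Y)

First, compute H(X,Y) = 0.7600 dits

Marginal P(Y) = (17/28, 11/28)
H(Y) = 0.2910 dits

H(X|Y) = H(X,Y) - H(Y) = 0.7600 - 0.2910 = 0.4690 dits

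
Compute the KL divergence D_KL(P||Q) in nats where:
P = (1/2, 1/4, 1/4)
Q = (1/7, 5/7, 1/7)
0.5038 nats

KL divergence: D_KL(P||Q) = Σ p(x) log(p(x)/q(x))

Computing term by term:
  x=0: 1/2 × log_e[(1/2)/(1/7)] = 1/2 × 1.2528 = 0.6264
  x=1: 1/4 × log_e[(1/4)/(5/7)] = 1/4 × -1.0498 = -0.2625
  x=2: 1/4 × log_e[(1/4)/(1/7)] = 1/4 × 0.5596 = 0.1399

D_KL(P||Q) = 0.5038 nats

Note: KL divergence is always non-negative and equals 0 iff P = Q.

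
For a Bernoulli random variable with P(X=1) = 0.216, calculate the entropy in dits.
0.2266 dits

The binary entropy function is:
H(p) = -p log(p) - (1-p) log(1-p)

H(0.216) = -0.216 × log_10(0.216) - 0.784 × log_10(0.784)
H(0.216) = 0.2266 dits

Note: Binary entropy is maximized at p=0.5 (H=1 bit) and minimized at p=0 or p=1 (H=0).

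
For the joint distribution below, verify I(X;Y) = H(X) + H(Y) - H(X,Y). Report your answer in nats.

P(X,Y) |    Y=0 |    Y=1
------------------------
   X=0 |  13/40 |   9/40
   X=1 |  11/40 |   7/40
I(X;Y) = 0.0002 nats

Mutual information has multiple equivalent forms:
- I(X;Y) = H(X) - H(X|Y)
- I(X;Y) = H(Y) - H(Y|X)
- I(X;Y) = H(X) + H(Y) - H(X,Y)

Computing all quantities:
H(X) = 0.6881, H(Y) = 0.6730, H(X,Y) = 1.3609
H(X|Y) = 0.6879, H(Y|X) = 0.6728

Verification:
H(X) - H(X|Y) = 0.6881 - 0.6879 = 0.0002
H(Y) - H(Y|X) = 0.6730 - 0.6728 = 0.0002
H(X) + H(Y) - H(X,Y) = 0.6881 + 0.6730 - 1.3609 = 0.0002

All forms give I(X;Y) = 0.0002 nats. ✓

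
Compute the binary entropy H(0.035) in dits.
0.0659 dits

The binary entropy function is:
H(p) = -p log(p) - (1-p) log(1-p)

H(0.035) = -0.035 × log_10(0.035) - 0.965 × log_10(0.965)
H(0.035) = 0.0659 dits

Note: Binary entropy is maximized at p=0.5 (H=1 bit) and minimized at p=0 or p=1 (H=0).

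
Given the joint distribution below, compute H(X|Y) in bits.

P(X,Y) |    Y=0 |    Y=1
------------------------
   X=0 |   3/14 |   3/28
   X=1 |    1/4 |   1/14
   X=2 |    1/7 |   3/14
1.5041 bits

Using the chain rule: H(X|Y) = H(X,Y) - H(Y)

First, compute H(X,Y) = 2.4707 bits

Marginal P(Y) = (17/28, 11/28)
H(Y) = 0.9666 bits

H(X|Y) = H(X,Y) - H(Y) = 2.4707 - 0.9666 = 1.5041 bits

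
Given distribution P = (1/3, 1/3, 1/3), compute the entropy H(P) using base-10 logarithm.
0.4771 dits

Shannon entropy is H(X) = -Σ p(x) log p(x).

For P = (1/3, 1/3, 1/3):
H = -1/3 × log_10(1/3) -1/3 × log_10(1/3) -1/3 × log_10(1/3)
H = 0.4771 dits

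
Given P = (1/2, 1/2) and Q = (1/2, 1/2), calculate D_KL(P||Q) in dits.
0.0000 dits

KL divergence: D_KL(P||Q) = Σ p(x) log(p(x)/q(x))

Computing term by term:
  x=0: 1/2 × log_10[(1/2)/(1/2)] = 1/2 × 0.0000 = 0.0000
  x=1: 1/2 × log_10[(1/2)/(1/2)] = 1/2 × 0.0000 = 0.0000

D_KL(P||Q) = 0.0000 dits

Note: KL divergence is always non-negative and equals 0 iff P = Q.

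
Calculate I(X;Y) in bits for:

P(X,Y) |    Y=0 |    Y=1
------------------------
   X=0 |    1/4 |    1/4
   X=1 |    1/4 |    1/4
0.0000 bits

Mutual information: I(X;Y) = H(X) + H(Y) - H(X,Y)

Marginals:
P(X) = (1/2, 1/2), H(X) = 1.0000 bits
P(Y) = (1/2, 1/2), H(Y) = 1.0000 bits

Joint entropy: H(X,Y) = 2.0000 bits

I(X;Y) = 1.0000 + 1.0000 - 2.0000 = 0.0000 bits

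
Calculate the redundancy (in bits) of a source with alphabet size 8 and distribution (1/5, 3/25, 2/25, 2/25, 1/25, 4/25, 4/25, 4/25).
0.1307 bits

Redundancy measures how far a source is from maximum entropy:
R = H_max - H(X)

Maximum entropy for 8 symbols: H_max = log_2(8) = 3.0000 bits
Actual entropy: H(X) = 2.8693 bits
Redundancy: R = 3.0000 - 2.8693 = 0.1307 bits

This redundancy represents potential for compression: the source could be compressed by 0.1307 bits per symbol.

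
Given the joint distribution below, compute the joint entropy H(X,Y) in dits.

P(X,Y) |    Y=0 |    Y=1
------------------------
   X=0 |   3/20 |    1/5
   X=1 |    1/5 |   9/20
0.5592 dits

Joint entropy is H(X,Y) = -Σ_{x,y} p(x,y) log p(x,y).

Summing over all non-zero entries:
H(X,Y) = -[3/20·log_10(3/20) + 1/5·log_10(1/5) + 1/5·log_10(1/5) + 9/20·log_10(9/20)]
H(X,Y) = 0.5592 dits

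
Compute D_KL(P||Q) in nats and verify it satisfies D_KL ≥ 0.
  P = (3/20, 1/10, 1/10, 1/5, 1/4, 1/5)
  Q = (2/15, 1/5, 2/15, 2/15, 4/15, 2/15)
0.0656 nats

KL divergence satisfies the Gibbs inequality: D_KL(P||Q) ≥ 0 for all distributions P, Q.

D_KL(P||Q) = Σ p(x) log(p(x)/q(x))
Term by term:
  x=0: 3/20 × log_e[(3/20)/(2/15)] = 0.0177
  x=1: 1/10 × log_e[(1/10)/(1/5)] = -0.0693
  x=2: 1/10 × log_e[(1/10)/(2/15)] = -0.0288
  x=3: 1/5 × log_e[(1/5)/(2/15)] = 0.0811
  x=4: 1/4 × log_e[(1/4)/(4/15)] = -0.0161
  x=5: 1/5 × log_e[(1/5)/(2/15)] = 0.0811
D_KL(P||Q) = 0.0656 nats

D_KL(P||Q) = 0.0656 ≥ 0 ✓

This non-negativity is a fundamental property: relative entropy cannot be negative because it measures how different Q is from P.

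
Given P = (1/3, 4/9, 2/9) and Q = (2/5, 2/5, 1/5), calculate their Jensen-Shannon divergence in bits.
0.0035 bits

Jensen-Shannon divergence is:
JSD(P||Q) = 0.5 × D_KL(P||M) + 0.5 × D_KL(Q||M)
where M = 0.5 × (P + Q) is the mixture distribution.

M = 0.5 × (1/3, 4/9, 2/9) + 0.5 × (2/5, 2/5, 1/5) = (11/30, 0.422222, 0.211111)

D_KL(P||M) = 0.0035 bits
D_KL(Q||M) = 0.0034 bits

JSD(P||Q) = 0.5 × 0.0035 + 0.5 × 0.0034 = 0.0035 bits

Unlike KL divergence, JSD is symmetric and bounded: 0 ≤ JSD ≤ log(2).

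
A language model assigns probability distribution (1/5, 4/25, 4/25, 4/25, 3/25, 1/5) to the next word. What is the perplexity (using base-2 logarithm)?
5.9171

Perplexity is 2^H (or exp(H) for natural log).

First, H = -Σ p log p = 2.5649 bits
Perplexity = 2^2.5649 = 5.9171

Interpretation: The model's uncertainty is equivalent to choosing uniformly among 5.9 options.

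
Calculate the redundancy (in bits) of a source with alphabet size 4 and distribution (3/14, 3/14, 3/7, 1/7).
0.1226 bits

Redundancy measures how far a source is from maximum entropy:
R = H_max - H(X)

Maximum entropy for 4 symbols: H_max = log_2(4) = 2.0000 bits
Actual entropy: H(X) = 1.8774 bits
Redundancy: R = 2.0000 - 1.8774 = 0.1226 bits

This redundancy represents potential for compression: the source could be compressed by 0.1226 bits per symbol.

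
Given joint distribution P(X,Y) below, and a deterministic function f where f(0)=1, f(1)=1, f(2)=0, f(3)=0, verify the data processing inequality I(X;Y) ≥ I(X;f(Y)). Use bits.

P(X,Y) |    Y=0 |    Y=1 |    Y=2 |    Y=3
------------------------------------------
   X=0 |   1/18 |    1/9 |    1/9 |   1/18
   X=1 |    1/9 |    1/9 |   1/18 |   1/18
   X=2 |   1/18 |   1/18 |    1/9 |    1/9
I(X;Y) = 0.0728, I(X;f(Y)) = 0.0545, inequality holds: 0.0728 ≥ 0.0545

Data Processing Inequality: For any Markov chain X → Y → Z, we have I(X;Y) ≥ I(X;Z).

Here Z = f(Y) is a deterministic function of Y, forming X → Y → Z.

Original I(X;Y) = 0.0728 bits

After applying f:
P(X,Z) where Z=f(Y):
- P(X,Z=0) = P(X,Y=2) + P(X,Y=3)
- P(X,Z=1) = P(X,Y=0) + P(X,Y=1)

I(X;Z) = I(X;f(Y)) = 0.0545 bits

Verification: 0.0728 ≥ 0.0545 ✓

Information cannot be created by processing; the function f can only lose information about X.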